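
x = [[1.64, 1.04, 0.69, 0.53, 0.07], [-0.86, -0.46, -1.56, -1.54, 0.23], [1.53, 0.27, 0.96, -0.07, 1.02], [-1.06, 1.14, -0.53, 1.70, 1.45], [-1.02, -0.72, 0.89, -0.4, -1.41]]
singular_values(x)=[3.57, 2.94, 2.12, 0.91, 0.43]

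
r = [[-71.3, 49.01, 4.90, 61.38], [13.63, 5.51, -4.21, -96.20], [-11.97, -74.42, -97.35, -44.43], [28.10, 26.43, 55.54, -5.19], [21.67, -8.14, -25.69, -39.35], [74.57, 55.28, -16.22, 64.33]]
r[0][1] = 49.01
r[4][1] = -8.14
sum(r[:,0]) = 54.699999999999996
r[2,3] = -44.43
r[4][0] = 21.67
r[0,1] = 49.01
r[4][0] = 21.67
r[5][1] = 55.28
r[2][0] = -11.97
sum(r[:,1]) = 53.669999999999995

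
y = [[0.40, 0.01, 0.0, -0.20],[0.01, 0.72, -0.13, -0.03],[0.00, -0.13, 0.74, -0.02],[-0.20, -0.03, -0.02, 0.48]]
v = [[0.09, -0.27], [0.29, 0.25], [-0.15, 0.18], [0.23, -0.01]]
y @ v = [[-0.01,-0.10],[0.22,0.15],[-0.15,0.1],[0.09,0.04]]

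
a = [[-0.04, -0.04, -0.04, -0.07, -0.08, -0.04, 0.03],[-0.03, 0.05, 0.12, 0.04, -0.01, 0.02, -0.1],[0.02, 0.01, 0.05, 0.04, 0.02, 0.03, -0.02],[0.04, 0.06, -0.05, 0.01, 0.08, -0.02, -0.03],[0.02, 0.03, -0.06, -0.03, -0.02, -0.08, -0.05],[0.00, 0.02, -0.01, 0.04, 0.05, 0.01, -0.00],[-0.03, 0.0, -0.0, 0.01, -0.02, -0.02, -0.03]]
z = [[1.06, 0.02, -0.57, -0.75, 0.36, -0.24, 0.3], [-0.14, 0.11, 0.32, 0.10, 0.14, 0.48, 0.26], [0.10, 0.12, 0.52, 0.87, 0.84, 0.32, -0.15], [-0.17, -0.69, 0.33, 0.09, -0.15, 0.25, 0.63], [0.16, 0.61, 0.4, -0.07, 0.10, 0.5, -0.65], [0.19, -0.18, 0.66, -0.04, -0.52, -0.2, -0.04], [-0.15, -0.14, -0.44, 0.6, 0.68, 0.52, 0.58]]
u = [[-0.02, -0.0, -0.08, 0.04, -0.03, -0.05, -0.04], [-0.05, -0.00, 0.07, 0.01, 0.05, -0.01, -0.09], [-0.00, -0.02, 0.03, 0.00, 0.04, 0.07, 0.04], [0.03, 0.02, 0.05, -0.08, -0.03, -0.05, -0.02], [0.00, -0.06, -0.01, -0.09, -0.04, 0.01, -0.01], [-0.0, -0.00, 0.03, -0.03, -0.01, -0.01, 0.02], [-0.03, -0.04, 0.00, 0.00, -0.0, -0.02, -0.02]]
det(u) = -0.00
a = u @ z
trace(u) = -0.14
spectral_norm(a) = 0.21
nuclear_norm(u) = 0.58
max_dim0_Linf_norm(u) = 0.09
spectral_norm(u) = 0.15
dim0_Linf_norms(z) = [1.06, 0.69, 0.66, 0.87, 0.84, 0.52, 0.65]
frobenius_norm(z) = 3.08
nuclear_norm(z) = 6.89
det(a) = 0.00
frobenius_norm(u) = 0.27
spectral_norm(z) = 1.86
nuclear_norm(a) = 0.59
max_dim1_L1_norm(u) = 0.28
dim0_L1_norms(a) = [0.18, 0.21, 0.33, 0.24, 0.28, 0.22, 0.26]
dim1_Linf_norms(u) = [0.08, 0.09, 0.07, 0.08, 0.09, 0.03, 0.04]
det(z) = -0.10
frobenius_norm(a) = 0.30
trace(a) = 0.03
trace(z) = 2.26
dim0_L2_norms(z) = [1.13, 0.96, 1.26, 1.31, 1.27, 1.01, 1.16]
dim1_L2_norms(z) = [1.51, 0.68, 1.37, 1.05, 1.12, 0.9, 1.29]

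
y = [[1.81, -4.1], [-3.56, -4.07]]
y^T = [[1.81, -3.56],[-4.1, -4.07]]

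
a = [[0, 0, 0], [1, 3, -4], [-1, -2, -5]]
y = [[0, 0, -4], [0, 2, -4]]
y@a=[[4, 8, 20], [6, 14, 12]]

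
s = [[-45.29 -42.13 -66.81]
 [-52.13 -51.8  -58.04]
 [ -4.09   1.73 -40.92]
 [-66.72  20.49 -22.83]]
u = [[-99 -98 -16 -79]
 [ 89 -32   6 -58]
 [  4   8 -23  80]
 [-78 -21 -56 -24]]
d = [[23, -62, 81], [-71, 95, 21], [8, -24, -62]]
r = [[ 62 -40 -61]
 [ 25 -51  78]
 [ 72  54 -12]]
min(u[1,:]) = -58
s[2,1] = 1.73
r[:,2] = [-61, 78, -12]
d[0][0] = 23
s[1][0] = -52.13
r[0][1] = -40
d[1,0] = -71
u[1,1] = -32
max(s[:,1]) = 20.49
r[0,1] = -40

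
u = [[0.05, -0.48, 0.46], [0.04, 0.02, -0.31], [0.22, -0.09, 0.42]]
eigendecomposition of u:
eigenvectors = [[0.69+0.00j, (-0.79+0j), -0.79-0.00j], [-0.27+0.00j, 0.01+0.53j, 0.01-0.53j], [0.67+0.00j, (0.26+0.2j), 0.26-0.20j]]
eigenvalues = [(0.68+0j), (-0.1+0.21j), (-0.1-0.21j)]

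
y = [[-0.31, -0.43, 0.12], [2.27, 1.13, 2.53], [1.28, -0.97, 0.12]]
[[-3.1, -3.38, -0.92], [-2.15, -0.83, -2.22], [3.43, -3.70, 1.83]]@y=[[-7.89, -1.59, -9.03], [-4.06, 2.14, -2.62], [-7.12, -7.43, -8.73]]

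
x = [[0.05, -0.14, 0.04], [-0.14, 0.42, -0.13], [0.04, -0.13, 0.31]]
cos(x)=[[0.99, 0.03, -0.02],[0.03, 0.9, 0.05],[-0.02, 0.05, 0.94]]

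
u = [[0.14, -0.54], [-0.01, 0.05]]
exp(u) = [[1.15, -0.59], [-0.01, 1.05]]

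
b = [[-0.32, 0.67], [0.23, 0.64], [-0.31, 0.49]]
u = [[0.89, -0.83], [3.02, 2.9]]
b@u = [[1.74,2.21], [2.14,1.67], [1.20,1.68]]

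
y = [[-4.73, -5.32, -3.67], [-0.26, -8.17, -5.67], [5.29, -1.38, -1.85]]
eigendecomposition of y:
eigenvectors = [[(0.05+0j), (-0.67+0j), -0.67-0.00j], [(-0.59+0j), -0.52+0.28j, (-0.52-0.28j)], [0.80+0.00j, 0.32+0.30j, 0.32-0.30j]]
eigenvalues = [(-0.49+0j), (-7.13+3.86j), (-7.13-3.86j)]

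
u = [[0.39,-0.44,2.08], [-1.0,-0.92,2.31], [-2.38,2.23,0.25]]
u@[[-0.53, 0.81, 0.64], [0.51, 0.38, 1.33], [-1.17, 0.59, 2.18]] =[[-2.86, 1.38, 4.20], [-2.64, 0.2, 3.17], [2.11, -0.93, 1.99]]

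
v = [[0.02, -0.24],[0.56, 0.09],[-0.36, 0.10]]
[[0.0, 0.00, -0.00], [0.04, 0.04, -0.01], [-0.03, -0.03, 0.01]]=v@[[0.08, 0.07, -0.02], [-0.00, -0.0, 0.0]]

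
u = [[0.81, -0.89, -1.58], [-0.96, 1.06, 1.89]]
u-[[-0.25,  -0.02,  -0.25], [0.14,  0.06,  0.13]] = [[1.06, -0.87, -1.33], [-1.1, 1.0, 1.76]]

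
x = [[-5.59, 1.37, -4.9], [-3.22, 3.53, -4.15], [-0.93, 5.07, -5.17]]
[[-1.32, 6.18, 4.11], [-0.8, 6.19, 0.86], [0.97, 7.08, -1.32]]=x@[[0.71, -0.34, -0.62], [-0.32, 0.62, -0.71], [-0.63, -0.70, -0.33]]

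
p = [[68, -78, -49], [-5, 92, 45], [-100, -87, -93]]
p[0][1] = -78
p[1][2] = 45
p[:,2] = [-49, 45, -93]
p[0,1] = -78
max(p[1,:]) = 92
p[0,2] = -49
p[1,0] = -5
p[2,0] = -100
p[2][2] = -93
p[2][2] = -93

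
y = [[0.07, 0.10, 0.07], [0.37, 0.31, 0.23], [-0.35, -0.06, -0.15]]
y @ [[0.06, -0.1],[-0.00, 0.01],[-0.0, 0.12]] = [[0.00,  0.00],[0.02,  -0.01],[-0.02,  0.02]]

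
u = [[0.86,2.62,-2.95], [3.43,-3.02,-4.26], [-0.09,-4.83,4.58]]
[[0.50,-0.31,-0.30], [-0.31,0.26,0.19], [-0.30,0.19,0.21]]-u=[[-0.36, -2.93, 2.65], [-3.74, 3.28, 4.45], [-0.21, 5.02, -4.37]]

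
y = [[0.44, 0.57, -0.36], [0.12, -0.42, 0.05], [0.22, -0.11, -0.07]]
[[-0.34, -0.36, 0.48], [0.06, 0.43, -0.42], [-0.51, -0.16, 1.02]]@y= [[-0.09, -0.10, 0.07], [-0.01, -0.1, 0.03], [-0.02, -0.34, 0.10]]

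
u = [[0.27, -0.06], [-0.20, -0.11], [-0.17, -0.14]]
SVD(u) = [[-0.64, -0.76], [0.57, -0.34], [0.52, -0.56]] @ diag([0.38661855550193475, 0.1662109880290633]) @ [[-0.97, -0.25],[-0.25, 0.97]]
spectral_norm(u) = 0.39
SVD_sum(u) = [[0.24, 0.06], [-0.21, -0.06], [-0.19, -0.05]] + [[0.03, -0.12], [0.01, -0.05], [0.02, -0.09]]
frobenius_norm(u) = 0.42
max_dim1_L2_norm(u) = 0.28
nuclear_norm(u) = 0.55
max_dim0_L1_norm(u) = 0.64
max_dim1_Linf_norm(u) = 0.27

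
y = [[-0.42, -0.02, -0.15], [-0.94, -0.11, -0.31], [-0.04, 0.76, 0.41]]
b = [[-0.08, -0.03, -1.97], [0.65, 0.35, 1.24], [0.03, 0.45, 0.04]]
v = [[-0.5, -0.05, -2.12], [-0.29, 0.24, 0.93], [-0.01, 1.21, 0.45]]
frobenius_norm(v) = 2.72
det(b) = -0.51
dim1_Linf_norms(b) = [1.97, 1.24, 0.45]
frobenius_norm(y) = 1.39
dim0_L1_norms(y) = [1.4, 0.89, 0.87]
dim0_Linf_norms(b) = [0.65, 0.45, 1.97]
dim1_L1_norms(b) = [2.08, 2.24, 0.52]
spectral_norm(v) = 2.42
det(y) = 0.02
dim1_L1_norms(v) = [2.67, 1.46, 1.67]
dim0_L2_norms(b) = [0.66, 0.57, 2.33]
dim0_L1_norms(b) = [0.76, 0.83, 3.25]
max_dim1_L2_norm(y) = 1.0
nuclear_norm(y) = 1.97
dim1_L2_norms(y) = [0.45, 1.0, 0.86]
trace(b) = 0.31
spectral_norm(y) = 1.12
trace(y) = -0.12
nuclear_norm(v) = 4.03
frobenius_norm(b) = 2.49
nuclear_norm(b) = 3.35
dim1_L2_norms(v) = [2.18, 1.0, 1.29]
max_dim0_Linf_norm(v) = 2.12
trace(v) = 0.19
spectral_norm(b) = 2.38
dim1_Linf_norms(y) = [0.42, 0.94, 0.76]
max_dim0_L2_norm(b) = 2.33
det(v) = 1.24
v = b + y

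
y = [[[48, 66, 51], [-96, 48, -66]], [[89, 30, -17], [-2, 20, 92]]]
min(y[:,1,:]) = -96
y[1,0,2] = -17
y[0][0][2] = 51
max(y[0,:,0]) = 48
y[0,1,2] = -66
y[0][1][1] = 48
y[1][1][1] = 20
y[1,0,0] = 89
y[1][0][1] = 30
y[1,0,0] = 89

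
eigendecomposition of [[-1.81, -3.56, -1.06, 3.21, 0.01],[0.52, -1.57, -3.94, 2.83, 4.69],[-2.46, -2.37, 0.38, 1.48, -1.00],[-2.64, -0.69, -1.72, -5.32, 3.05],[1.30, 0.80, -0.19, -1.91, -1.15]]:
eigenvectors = [[0.04-0.47j, 0.04+0.47j, 0.43-0.15j, 0.43+0.15j, (0.41+0j)], [(0.05-0.45j), 0.05+0.45j, (-0.72+0j), -0.72-0.00j, -0.42+0.00j], [0.08-0.28j, (0.08+0.28j), (0.47+0.04j), 0.47-0.04j, 0.65+0.00j], [(0.65+0j), (0.65-0j), (-0.2+0.02j), (-0.2-0.02j), -0.10+0.00j], [(0.03+0.24j), 0.03-0.24j, (0.05-0.14j), 0.05+0.14j, (0.47+0j)]]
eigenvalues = [(-5.55+4.24j), (-5.55-4.24j), (1.11+1.12j), (1.11-1.12j), (-0.59+0j)]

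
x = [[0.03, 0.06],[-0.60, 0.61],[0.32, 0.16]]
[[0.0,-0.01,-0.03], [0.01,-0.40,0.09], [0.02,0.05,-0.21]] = x @ [[0.04, 0.32, -0.48], [0.06, -0.34, -0.33]]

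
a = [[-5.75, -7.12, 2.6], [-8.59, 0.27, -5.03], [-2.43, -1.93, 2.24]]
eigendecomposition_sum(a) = [[-7.18, -4.49, -0.29],[-6.33, -3.96, -0.26],[-2.20, -1.38, -0.09]] + [[0.34, 0.07, -1.3], [-0.51, -0.11, 1.97], [-0.42, -0.09, 1.61]] + [[1.09,-2.70,4.19], [-1.75,4.34,-6.74], [0.19,-0.46,0.72]]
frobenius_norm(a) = 14.29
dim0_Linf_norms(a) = [8.59, 7.12, 5.03]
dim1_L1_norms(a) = [15.47, 13.89, 6.6]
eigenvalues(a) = [-11.23, 1.84, 6.15]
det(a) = -126.87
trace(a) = -3.24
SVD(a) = [[-0.69, 0.63, -0.37], [-0.69, -0.73, 0.04], [-0.24, 0.28, 0.93]] @ diag([11.690832600267496, 8.115567312095182, 1.3372360731654094]) @ [[0.89, 0.44, 0.1], [0.24, -0.64, 0.73], [-0.38, 0.63, 0.68]]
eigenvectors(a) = [[0.73, 0.46, 0.53], [0.64, -0.69, -0.85], [0.22, -0.56, 0.09]]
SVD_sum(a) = [[-7.15, -3.54, -0.78], [-7.16, -3.55, -0.78], [-2.50, -1.24, -0.27]] + [[1.21, -3.27, 3.71], [-1.4, 3.78, -4.29], [0.55, -1.47, 1.67]] + [[0.19,-0.31,-0.33], [-0.02,0.04,0.04], [-0.48,0.78,0.84]]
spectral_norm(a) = 11.69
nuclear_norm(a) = 21.14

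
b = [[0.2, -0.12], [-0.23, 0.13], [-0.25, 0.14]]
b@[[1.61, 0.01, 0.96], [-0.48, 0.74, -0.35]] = [[0.38, -0.09, 0.23], [-0.43, 0.09, -0.27], [-0.47, 0.10, -0.29]]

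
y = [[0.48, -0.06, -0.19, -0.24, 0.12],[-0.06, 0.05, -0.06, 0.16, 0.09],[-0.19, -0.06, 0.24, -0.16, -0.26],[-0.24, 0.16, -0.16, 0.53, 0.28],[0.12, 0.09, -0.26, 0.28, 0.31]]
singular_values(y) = [0.9, 0.71, 0.01, 0.0, 0.0]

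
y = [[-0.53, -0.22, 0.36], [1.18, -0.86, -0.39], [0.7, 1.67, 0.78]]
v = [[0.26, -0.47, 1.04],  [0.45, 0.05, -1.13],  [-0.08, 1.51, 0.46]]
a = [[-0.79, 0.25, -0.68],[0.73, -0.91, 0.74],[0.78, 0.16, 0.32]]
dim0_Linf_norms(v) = [0.45, 1.51, 1.13]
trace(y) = -0.61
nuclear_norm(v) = 3.67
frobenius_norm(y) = 2.57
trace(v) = 0.77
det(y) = 1.20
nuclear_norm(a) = 2.63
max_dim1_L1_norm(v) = 2.05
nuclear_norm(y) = 3.94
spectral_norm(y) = 2.08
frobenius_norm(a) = 1.95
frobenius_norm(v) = 2.31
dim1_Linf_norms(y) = [0.53, 1.18, 1.67]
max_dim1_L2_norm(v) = 1.58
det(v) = 1.22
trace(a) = -1.38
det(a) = -0.15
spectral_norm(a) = 1.81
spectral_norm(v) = 1.66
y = v + a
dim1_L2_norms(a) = [1.07, 1.38, 0.86]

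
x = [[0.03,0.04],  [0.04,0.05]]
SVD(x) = [[-0.62, -0.79], [-0.79, 0.62]] @ diag([0.08123105625617662, 0.0012310562561766022]) @ [[-0.62, -0.79],[0.79, -0.62]]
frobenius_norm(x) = 0.08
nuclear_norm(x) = 0.08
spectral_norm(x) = 0.08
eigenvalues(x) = [-0.0, 0.08]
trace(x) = 0.08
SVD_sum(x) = [[0.03, 0.04], [0.04, 0.05]] + [[-0.00, 0.00],[0.00, -0.0]]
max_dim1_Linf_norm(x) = 0.05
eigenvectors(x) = [[-0.79, -0.62], [0.62, -0.79]]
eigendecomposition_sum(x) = [[-0.00, 0.0], [0.0, -0.00]] + [[0.03, 0.04], [0.04, 0.05]]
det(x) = -0.00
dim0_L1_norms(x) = [0.07, 0.09]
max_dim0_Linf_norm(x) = 0.05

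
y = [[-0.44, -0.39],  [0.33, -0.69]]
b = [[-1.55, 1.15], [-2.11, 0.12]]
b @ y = [[1.06, -0.19],[0.97, 0.74]]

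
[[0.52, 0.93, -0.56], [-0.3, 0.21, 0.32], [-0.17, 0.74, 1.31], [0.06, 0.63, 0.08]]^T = [[0.52, -0.3, -0.17, 0.06], [0.93, 0.21, 0.74, 0.63], [-0.56, 0.32, 1.31, 0.08]]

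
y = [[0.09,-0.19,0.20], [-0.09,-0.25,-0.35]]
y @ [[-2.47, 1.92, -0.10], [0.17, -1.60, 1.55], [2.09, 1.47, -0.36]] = [[0.16, 0.77, -0.38], [-0.55, -0.29, -0.25]]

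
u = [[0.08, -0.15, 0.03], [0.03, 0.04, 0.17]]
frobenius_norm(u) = 0.25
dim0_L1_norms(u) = [0.11, 0.19, 0.2]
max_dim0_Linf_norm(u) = 0.17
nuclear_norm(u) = 0.35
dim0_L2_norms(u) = [0.09, 0.16, 0.17]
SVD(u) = [[0.51, 0.86], [0.86, -0.51]] @ diag([0.1797220075561143, 0.17000000000000004]) @ [[0.37, -0.24, 0.90], [0.31, -0.88, -0.36]]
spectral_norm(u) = 0.18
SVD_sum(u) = [[0.03, -0.02, 0.08], [0.06, -0.04, 0.14]] + [[0.05, -0.13, -0.05], [-0.03, 0.08, 0.03]]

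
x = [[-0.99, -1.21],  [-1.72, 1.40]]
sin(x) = [[-0.66, -0.60], [-0.86, 0.54]]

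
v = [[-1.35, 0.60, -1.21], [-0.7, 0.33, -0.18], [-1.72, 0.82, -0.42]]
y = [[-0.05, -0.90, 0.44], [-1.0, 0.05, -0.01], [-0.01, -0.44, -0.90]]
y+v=[[-1.40, -0.30, -0.77], [-1.7, 0.38, -0.19], [-1.73, 0.38, -1.32]]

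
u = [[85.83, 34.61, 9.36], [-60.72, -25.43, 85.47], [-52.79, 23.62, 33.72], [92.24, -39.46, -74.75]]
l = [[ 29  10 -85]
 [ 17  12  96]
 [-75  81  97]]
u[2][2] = 33.72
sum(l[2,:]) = 103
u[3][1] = -39.46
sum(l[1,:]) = 125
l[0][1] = 10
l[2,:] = [-75, 81, 97]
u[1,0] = -60.72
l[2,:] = [-75, 81, 97]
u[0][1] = 34.61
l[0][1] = 10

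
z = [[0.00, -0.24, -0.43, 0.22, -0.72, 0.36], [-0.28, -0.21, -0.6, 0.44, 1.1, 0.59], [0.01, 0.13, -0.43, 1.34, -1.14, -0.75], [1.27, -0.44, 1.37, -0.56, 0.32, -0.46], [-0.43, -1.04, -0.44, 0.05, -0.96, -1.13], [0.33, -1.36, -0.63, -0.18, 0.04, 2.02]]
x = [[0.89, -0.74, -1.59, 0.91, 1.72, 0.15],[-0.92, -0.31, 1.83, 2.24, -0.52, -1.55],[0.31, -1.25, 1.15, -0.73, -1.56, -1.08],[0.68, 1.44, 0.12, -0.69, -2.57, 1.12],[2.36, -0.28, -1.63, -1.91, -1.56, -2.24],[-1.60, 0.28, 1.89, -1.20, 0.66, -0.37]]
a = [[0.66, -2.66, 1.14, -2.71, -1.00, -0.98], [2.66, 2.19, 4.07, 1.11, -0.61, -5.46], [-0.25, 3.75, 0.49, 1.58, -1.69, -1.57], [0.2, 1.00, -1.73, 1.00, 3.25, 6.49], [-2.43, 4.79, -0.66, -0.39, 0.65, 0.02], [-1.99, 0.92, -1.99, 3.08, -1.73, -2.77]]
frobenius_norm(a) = 14.72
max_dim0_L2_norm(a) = 9.11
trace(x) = -0.89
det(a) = 64.94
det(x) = -63.17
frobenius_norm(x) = 8.08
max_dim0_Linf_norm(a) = 6.49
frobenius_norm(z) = 4.63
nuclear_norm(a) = 28.87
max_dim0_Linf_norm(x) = 2.57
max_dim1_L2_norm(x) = 4.41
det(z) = -1.04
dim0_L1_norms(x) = [6.76, 4.3, 8.21, 7.68, 8.59, 6.51]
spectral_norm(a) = 10.57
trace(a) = 2.22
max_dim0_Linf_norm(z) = 2.02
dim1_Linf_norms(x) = [1.72, 2.24, 1.56, 2.57, 2.36, 1.89]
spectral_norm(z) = 2.96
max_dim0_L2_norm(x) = 3.89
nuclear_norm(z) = 9.70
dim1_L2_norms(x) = [2.77, 3.46, 2.67, 3.3, 4.41, 2.87]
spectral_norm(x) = 5.11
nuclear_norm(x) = 17.04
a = x @ z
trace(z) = -0.14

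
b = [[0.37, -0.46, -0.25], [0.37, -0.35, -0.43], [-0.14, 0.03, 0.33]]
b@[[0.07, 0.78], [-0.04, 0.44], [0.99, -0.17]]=[[-0.2,0.13], [-0.39,0.21], [0.32,-0.15]]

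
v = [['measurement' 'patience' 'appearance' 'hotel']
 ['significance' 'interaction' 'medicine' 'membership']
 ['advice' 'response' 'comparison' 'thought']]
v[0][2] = 'appearance'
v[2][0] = 'advice'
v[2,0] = 'advice'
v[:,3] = ['hotel', 'membership', 'thought']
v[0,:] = ['measurement', 'patience', 'appearance', 'hotel']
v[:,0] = ['measurement', 'significance', 'advice']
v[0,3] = 'hotel'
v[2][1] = 'response'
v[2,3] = 'thought'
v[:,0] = ['measurement', 'significance', 'advice']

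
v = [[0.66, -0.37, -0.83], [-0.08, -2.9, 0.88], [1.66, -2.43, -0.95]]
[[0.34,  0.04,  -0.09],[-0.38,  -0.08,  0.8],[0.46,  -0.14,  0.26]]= v@[[0.17, -0.32, -0.14], [0.04, -0.05, -0.24], [-0.29, -0.28, 0.10]]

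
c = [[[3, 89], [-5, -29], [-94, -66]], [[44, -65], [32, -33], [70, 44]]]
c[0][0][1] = 89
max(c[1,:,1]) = 44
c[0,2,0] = -94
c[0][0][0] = 3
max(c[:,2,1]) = 44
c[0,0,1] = 89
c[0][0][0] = 3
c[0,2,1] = -66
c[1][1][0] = 32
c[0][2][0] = -94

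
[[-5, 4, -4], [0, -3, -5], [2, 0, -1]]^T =[[-5, 0, 2], [4, -3, 0], [-4, -5, -1]]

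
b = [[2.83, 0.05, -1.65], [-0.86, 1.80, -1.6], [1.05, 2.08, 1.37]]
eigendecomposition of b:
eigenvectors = [[-0.86+0.00j, (0.23+0.37j), (0.23-0.37j)],[(0.5+0j), -0.07+0.58j, (-0.07-0.58j)],[(0.09+0j), (0.69+0j), (0.69-0j)]]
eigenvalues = [(2.98+0j), (1.51+2.29j), (1.51-2.29j)]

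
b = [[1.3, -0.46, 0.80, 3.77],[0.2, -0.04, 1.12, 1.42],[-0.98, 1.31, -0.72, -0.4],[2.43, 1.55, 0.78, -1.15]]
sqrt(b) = [[(1.26+0.47j), 0.00+0.47j, (0.26-0.02j), (1.01-0.98j)], [(0.17+0.02j), (0.66+0.59j), 0.46-0.44j, 0.36-0.44j], [-0.41+0.32j, 0.57-0.69j, (0.28+0.78j), (-0.13+0.04j)], [0.69-0.67j, 0.31-0.42j, 0.34-0.17j, 0.65+1.22j]]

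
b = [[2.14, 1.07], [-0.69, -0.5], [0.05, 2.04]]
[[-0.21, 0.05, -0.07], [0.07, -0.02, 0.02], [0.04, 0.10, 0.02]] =b@[[-0.11, 0.0, -0.04], [0.02, 0.05, 0.01]]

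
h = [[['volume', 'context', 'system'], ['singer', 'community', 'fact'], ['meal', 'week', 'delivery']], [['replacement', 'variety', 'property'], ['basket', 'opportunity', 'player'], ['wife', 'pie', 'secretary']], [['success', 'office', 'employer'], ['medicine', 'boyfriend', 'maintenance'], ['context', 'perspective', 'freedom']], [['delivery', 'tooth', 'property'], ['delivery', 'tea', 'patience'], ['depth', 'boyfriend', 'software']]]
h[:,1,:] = [['singer', 'community', 'fact'], ['basket', 'opportunity', 'player'], ['medicine', 'boyfriend', 'maintenance'], ['delivery', 'tea', 'patience']]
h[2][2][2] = 'freedom'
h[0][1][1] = 'community'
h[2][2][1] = 'perspective'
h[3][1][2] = 'patience'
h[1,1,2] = 'player'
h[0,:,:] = [['volume', 'context', 'system'], ['singer', 'community', 'fact'], ['meal', 'week', 'delivery']]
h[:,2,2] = ['delivery', 'secretary', 'freedom', 'software']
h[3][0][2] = 'property'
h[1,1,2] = 'player'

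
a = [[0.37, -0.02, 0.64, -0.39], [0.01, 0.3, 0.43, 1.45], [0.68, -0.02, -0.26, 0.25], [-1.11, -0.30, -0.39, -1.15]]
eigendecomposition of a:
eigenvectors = [[(0.67+0j), (0.33+0j), (0.06-0.08j), (0.06+0.08j)], [-0.58+0.00j, (-0.52+0j), 0.92+0.00j, (0.92-0j)], [(0.33+0j), (-0.42+0j), (-0.17+0.16j), (-0.17-0.16j)], [(-0.34+0j), 0.67+0.00j, -0.28+0.10j, -0.28-0.10j]]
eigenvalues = [(0.9+0j), (-1.21+0j), (-0.21+0.23j), (-0.21-0.23j)]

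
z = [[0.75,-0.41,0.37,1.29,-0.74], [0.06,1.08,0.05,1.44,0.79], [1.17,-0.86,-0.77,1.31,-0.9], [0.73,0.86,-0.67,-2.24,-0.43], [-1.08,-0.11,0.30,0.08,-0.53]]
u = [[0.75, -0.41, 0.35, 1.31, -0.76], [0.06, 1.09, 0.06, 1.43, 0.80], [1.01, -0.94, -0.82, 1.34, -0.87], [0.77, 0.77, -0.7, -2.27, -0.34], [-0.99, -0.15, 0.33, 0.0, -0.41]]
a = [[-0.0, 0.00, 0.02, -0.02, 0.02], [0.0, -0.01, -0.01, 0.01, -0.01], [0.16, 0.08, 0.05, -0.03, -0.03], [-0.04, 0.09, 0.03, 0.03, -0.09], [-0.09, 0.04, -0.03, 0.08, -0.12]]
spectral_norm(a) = 0.22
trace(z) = -1.71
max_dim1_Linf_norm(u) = 2.27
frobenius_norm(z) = 4.54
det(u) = -5.63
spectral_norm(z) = 3.35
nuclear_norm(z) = 8.85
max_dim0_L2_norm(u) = 3.27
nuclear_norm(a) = 0.47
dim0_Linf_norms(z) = [1.17, 1.08, 0.77, 2.24, 0.9]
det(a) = -0.00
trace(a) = -0.05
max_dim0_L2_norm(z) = 3.24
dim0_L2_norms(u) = [1.78, 1.69, 1.18, 3.27, 1.5]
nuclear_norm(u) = 8.68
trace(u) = -1.66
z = u + a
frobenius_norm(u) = 4.51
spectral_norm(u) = 3.37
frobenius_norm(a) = 0.30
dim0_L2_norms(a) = [0.19, 0.13, 0.07, 0.09, 0.15]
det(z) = -6.97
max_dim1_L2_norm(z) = 2.63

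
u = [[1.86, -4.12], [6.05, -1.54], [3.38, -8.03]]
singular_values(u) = [10.71, 4.55]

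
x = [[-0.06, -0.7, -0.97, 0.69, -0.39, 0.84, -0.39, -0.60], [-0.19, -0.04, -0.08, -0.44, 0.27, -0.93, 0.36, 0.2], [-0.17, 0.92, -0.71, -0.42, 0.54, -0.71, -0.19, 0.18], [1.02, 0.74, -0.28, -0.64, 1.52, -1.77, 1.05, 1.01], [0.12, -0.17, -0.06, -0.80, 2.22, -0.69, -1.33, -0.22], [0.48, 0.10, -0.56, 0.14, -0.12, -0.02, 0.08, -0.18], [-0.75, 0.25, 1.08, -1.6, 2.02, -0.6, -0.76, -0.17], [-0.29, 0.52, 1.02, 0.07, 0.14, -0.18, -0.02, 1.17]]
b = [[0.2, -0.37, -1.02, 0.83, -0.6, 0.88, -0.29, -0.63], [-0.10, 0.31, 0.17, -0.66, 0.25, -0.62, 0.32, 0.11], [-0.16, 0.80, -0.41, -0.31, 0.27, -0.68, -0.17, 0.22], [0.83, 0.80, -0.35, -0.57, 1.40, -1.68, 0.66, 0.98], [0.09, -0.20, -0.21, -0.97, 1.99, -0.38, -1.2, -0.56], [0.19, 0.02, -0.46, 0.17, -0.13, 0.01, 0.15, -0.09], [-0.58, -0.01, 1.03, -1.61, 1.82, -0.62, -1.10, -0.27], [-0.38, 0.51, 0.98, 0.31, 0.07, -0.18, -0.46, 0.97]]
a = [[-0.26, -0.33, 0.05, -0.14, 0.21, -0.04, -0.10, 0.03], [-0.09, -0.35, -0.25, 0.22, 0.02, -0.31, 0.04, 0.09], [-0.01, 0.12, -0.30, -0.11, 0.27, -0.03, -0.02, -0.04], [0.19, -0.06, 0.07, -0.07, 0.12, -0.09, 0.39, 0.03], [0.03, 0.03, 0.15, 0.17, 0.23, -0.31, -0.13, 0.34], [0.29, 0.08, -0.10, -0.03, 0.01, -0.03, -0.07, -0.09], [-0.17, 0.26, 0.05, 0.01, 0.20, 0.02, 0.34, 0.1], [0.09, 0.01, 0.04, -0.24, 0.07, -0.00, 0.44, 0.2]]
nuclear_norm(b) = 11.21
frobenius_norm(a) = 1.43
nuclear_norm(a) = 3.53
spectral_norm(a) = 0.80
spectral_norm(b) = 4.37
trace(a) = -0.24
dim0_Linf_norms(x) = [1.02, 0.92, 1.08, 1.6, 2.22, 1.77, 1.33, 1.17]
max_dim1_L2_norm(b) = 2.99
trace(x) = 1.16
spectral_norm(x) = 4.64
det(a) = -0.00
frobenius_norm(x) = 6.12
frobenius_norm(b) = 5.74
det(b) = 0.00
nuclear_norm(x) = 12.88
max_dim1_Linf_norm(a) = 0.44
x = a + b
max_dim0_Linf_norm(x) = 2.22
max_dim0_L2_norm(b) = 3.12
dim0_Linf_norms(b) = [0.83, 0.8, 1.03, 1.61, 1.99, 1.68, 1.2, 0.98]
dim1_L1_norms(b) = [4.82, 2.54, 3.02, 7.27, 5.6, 1.22, 7.04, 3.86]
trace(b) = 1.40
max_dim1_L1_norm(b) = 7.27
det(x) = -0.31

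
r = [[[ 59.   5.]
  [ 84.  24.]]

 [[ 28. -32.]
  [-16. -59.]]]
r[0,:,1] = [5.0, 24.0]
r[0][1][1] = 24.0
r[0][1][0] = 84.0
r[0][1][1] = 24.0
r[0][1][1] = 24.0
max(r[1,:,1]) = -32.0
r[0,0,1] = 5.0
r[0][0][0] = 59.0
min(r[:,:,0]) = -16.0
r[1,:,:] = [[28.0, -32.0], [-16.0, -59.0]]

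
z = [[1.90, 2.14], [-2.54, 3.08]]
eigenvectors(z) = [[-0.17+0.65j, -0.17-0.65j],[-0.74+0.00j, (-0.74-0j)]]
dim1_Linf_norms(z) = [2.14, 3.08]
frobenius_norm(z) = 4.91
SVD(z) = [[0.21, 0.98],  [0.98, -0.21]] @ diag([4.039949069136527, 2.793995618962726]) @ [[-0.51, 0.86], [0.86, 0.51]]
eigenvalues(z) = [(2.49+2.26j), (2.49-2.26j)]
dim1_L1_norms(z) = [4.04, 5.62]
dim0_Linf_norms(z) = [2.54, 3.08]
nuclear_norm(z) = 6.83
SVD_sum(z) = [[-0.44, 0.73], [-2.03, 3.39]] + [[2.34, 1.41], [-0.51, -0.31]]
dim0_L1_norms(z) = [4.44, 5.22]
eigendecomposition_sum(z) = [[(0.95+1.45j), (1.07-1.18j)], [(-1.27+1.4j), 1.54+0.80j]] + [[(0.95-1.45j),1.07+1.18j], [(-1.27-1.4j),(1.54-0.8j)]]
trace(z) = 4.98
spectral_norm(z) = 4.04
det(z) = 11.29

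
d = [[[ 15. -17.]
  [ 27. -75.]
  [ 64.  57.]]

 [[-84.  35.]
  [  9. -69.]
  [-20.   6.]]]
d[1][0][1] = 35.0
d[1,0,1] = 35.0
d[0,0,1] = -17.0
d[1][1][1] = -69.0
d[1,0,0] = -84.0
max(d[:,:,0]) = 64.0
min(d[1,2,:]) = -20.0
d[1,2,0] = -20.0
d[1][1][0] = 9.0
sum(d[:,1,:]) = -108.0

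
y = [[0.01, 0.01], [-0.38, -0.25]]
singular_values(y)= [0.46, 0.0]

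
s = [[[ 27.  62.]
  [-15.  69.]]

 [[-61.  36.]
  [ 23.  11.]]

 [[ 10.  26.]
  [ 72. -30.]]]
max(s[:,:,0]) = 72.0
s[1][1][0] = 23.0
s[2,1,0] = 72.0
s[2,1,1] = -30.0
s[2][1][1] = -30.0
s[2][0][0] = 10.0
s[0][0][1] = 62.0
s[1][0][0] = -61.0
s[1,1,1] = 11.0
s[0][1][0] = -15.0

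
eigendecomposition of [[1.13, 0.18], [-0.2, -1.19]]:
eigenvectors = [[1.00,-0.08], [-0.09,1.00]]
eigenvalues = [1.11, -1.17]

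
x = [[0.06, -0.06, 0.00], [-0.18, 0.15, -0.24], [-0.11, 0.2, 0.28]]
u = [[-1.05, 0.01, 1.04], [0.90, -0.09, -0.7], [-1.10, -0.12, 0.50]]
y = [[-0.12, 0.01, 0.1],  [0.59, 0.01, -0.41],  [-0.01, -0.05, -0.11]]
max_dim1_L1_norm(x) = 0.59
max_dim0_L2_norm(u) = 1.77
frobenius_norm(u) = 2.23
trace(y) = -0.22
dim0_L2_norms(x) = [0.22, 0.26, 0.37]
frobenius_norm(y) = 0.75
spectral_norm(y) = 0.74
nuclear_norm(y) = 0.85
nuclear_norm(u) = 2.65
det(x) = 0.00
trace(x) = 0.49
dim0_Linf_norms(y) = [0.59, 0.05, 0.41]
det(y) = 0.00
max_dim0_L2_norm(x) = 0.37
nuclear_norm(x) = 0.71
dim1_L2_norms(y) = [0.16, 0.72, 0.12]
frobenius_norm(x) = 0.50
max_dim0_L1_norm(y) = 0.72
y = x @ u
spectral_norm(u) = 2.20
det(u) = -0.08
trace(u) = -0.64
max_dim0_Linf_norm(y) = 0.59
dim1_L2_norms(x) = [0.08, 0.34, 0.36]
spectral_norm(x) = 0.38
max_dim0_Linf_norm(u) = 1.1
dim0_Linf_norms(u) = [1.1, 0.12, 1.04]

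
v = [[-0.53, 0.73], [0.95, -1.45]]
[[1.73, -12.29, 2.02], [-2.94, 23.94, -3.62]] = v @ [[-4.79,4.67,-3.75], [-1.11,-13.45,0.04]]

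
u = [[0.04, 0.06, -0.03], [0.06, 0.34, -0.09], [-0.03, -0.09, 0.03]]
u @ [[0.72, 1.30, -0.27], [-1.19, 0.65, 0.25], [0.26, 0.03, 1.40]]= [[-0.05, 0.09, -0.04], [-0.38, 0.3, -0.06], [0.09, -0.10, 0.03]]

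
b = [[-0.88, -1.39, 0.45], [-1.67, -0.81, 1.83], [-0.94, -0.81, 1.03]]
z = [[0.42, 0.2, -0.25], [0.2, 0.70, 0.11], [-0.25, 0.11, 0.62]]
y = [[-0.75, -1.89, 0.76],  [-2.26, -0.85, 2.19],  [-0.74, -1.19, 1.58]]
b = y @ z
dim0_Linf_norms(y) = [2.26, 1.89, 2.19]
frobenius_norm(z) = 1.13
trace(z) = 1.74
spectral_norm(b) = 3.37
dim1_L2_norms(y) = [2.17, 3.26, 2.11]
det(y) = -3.07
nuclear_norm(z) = 1.74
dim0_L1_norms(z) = [0.87, 1.01, 0.98]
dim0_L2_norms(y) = [2.49, 2.39, 2.81]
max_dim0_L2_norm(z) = 0.74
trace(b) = -0.66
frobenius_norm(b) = 3.51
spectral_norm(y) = 4.19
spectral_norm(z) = 0.81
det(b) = -0.30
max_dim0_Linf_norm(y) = 2.26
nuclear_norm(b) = 4.43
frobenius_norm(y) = 4.45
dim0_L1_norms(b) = [3.49, 3.01, 3.31]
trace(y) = -0.02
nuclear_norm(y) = 6.12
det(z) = 0.10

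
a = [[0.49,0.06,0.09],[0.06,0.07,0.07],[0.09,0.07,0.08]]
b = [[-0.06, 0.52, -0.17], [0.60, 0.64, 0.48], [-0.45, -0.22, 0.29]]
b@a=[[-0.01, 0.02, 0.02], [0.38, 0.11, 0.14], [-0.21, -0.02, -0.03]]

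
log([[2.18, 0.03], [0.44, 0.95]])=[[0.78, 0.02], [0.3, -0.06]]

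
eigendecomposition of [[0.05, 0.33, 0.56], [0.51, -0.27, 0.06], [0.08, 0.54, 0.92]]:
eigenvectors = [[0.22, -0.46, 0.51], [-0.91, -0.75, 0.22], [0.35, 0.48, 0.83]]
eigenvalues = [-0.42, 0.0, 1.11]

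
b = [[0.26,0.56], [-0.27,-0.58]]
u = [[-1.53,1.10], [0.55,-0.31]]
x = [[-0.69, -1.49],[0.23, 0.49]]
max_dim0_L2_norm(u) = 1.63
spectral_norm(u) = 1.99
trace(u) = -1.84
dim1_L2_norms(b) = [0.62, 0.64]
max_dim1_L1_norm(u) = 2.63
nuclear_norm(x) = 1.73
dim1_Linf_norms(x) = [1.49, 0.49]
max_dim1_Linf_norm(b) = 0.58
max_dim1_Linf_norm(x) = 1.49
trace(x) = -0.20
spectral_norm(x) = 1.73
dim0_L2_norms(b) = [0.37, 0.81]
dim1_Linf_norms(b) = [0.56, 0.58]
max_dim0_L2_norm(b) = 0.81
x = u @ b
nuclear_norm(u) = 2.05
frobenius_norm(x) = 1.73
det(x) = 0.00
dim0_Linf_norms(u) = [1.53, 1.1]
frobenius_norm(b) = 0.89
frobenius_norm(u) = 1.99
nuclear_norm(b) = 0.89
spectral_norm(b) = 0.89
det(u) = -0.13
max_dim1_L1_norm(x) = 2.18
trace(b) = -0.32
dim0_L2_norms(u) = [1.63, 1.14]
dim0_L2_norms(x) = [0.73, 1.57]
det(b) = 0.00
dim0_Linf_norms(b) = [0.27, 0.58]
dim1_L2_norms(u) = [1.88, 0.63]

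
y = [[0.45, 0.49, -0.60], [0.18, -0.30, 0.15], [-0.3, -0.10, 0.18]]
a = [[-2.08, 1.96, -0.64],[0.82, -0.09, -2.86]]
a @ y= [[-0.39, -1.54, 1.43], [1.21, 0.71, -1.02]]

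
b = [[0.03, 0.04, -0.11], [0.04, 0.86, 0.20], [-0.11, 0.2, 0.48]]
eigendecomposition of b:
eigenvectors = [[-0.96, 0.28, -0.01],[0.10, 0.38, 0.92],[-0.26, -0.88, 0.40]]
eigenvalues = [-0.0, 0.43, 0.95]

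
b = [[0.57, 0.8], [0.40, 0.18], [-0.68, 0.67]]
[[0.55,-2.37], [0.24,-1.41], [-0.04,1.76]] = b @ [[0.43, -3.24], [0.38, -0.66]]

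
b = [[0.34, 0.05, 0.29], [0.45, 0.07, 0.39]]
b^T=[[0.34, 0.45], [0.05, 0.07], [0.29, 0.39]]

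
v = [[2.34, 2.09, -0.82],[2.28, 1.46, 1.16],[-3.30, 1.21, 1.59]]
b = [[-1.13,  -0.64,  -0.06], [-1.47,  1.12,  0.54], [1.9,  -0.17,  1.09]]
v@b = [[-7.27, 0.98, 0.09], [-2.52, -0.02, 1.92], [4.97, 3.2, 2.58]]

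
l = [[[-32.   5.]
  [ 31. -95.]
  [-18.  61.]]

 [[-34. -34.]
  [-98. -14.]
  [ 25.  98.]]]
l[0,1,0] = 31.0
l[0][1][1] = -95.0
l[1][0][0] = -34.0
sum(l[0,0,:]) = -27.0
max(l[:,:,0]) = 31.0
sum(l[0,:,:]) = -48.0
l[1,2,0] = 25.0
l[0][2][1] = 61.0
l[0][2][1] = 61.0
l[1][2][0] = 25.0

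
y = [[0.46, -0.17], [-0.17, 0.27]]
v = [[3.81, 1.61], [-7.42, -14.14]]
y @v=[[3.01,3.14],[-2.65,-4.09]]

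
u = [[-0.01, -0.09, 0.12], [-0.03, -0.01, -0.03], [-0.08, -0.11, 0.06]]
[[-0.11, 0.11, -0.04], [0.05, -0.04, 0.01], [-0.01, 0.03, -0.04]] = u @ [[-0.58, 0.79, 1.04],[-0.05, -0.44, -0.91],[-1.04, 0.69, -0.91]]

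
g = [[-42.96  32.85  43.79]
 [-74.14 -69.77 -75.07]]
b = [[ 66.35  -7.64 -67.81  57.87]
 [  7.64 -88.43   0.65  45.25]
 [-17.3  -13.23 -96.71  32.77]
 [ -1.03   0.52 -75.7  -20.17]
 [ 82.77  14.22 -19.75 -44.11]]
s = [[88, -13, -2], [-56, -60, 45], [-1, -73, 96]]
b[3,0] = -1.03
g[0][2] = 43.79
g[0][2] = 43.79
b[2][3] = 32.77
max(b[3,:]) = 0.52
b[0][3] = 57.87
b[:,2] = [-67.81, 0.65, -96.71, -75.7, -19.75]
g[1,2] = -75.07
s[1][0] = -56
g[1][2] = -75.07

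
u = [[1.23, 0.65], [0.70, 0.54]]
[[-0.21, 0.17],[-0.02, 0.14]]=u@[[-0.48, 0.0], [0.58, 0.26]]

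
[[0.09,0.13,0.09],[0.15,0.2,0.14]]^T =[[0.09, 0.15], [0.13, 0.2], [0.09, 0.14]]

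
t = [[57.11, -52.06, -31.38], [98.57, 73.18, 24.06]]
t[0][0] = 57.11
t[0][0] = 57.11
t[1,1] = 73.18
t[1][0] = 98.57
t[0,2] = -31.38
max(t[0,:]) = 57.11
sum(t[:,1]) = 21.120000000000005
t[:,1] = [-52.06, 73.18]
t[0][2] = -31.38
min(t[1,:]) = 24.06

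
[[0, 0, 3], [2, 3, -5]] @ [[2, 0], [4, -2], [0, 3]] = [[0, 9], [16, -21]]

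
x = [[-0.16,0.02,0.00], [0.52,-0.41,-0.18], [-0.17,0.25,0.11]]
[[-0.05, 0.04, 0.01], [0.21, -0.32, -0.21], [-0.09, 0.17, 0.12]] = x @ [[0.26, -0.17, -0.02], [-0.17, 0.46, 0.25], [-0.02, 0.25, 0.53]]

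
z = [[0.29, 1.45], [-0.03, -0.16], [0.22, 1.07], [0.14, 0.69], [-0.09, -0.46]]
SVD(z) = [[-0.73, 0.39], [0.08, -0.37], [-0.54, -0.69], [-0.35, -0.14], [0.23, -0.45]] @ diag([2.0302128746148265, 0.005973587548516174]) @ [[-0.20, -0.98], [-0.98, 0.20]]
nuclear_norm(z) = 2.04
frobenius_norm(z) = 2.03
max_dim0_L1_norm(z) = 3.83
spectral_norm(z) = 2.03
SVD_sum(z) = [[0.29, 1.45], [-0.03, -0.16], [0.22, 1.07], [0.14, 0.69], [-0.09, -0.46]] + [[-0.00, 0.0], [0.0, -0.0], [0.00, -0.00], [0.0, -0.0], [0.0, -0.00]]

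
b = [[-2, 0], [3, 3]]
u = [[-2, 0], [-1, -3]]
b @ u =[[4, 0], [-9, -9]]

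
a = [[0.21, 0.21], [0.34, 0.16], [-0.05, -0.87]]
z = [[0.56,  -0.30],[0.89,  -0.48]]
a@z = [[0.30,-0.16], [0.33,-0.18], [-0.8,0.43]]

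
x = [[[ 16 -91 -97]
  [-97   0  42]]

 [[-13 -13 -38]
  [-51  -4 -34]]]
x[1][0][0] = -13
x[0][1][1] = 0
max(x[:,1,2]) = 42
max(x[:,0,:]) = 16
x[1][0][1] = -13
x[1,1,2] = -34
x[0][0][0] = 16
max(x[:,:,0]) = 16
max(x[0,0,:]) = 16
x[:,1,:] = [[-97, 0, 42], [-51, -4, -34]]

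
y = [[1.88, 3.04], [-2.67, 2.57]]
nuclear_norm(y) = 7.24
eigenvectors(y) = [[(0.73+0j), (0.73-0j)],[0.08+0.68j, 0.08-0.68j]]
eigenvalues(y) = [(2.22+2.83j), (2.22-2.83j)]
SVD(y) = [[0.64,0.76], [0.76,-0.64]] @ diag([4.011091728437676, 3.2281485631951408]) @ [[-0.21, 0.98], [0.98, 0.21]]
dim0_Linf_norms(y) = [2.67, 3.04]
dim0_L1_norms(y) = [4.55, 5.61]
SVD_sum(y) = [[-0.53,2.53], [-0.63,3.00]] + [[2.41, 0.51],[-2.04, -0.43]]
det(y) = 12.95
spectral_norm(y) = 4.01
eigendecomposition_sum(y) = [[0.94+1.55j, 1.52-1.20j],[(-1.34+1.05j), 1.28+1.28j]] + [[(0.94-1.55j), (1.52+1.2j)], [-1.34-1.05j, 1.28-1.28j]]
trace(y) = 4.45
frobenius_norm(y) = 5.15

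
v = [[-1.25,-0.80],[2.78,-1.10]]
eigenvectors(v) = [[(0.02-0.47j), 0.02+0.47j], [-0.88+0.00j, -0.88-0.00j]]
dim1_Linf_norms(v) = [1.25, 2.78]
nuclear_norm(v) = 4.28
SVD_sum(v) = [[-0.98, 0.25],  [2.87, -0.74]] + [[-0.27, -1.05], [-0.09, -0.36]]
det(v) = 3.60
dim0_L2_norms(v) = [3.05, 1.36]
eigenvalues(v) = [(-1.18+1.49j), (-1.18-1.49j)]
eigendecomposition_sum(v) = [[-0.62+0.72j, -0.40-0.32j], [(1.39+1.1j), (-0.55+0.77j)]] + [[-0.62-0.72j, (-0.4+0.32j)],[1.39-1.10j, (-0.55-0.77j)]]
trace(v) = -2.35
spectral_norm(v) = 3.13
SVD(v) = [[-0.32, 0.95], [0.95, 0.32]] @ diag([3.1340339396872707, 1.148360250482522]) @ [[0.97,-0.25],[-0.25,-0.97]]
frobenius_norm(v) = 3.34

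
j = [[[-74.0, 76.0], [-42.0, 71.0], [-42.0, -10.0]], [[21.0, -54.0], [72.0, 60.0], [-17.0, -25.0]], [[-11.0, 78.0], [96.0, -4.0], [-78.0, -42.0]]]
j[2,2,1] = -42.0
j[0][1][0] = -42.0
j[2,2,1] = -42.0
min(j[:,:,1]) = -54.0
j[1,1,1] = 60.0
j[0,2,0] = -42.0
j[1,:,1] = [-54.0, 60.0, -25.0]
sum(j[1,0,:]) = -33.0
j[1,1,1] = 60.0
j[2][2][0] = -78.0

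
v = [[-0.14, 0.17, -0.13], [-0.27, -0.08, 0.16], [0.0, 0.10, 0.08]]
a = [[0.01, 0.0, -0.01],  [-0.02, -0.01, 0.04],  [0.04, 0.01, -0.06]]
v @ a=[[-0.01, -0.0, 0.02],[0.01, 0.0, -0.01],[0.00, -0.0, -0.0]]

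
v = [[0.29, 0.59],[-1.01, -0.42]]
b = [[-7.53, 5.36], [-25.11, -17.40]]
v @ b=[[-17.0,-8.71], [18.15,1.89]]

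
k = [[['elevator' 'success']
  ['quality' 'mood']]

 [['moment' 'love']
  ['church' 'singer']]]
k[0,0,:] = ['elevator', 'success']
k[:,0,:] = [['elevator', 'success'], ['moment', 'love']]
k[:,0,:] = [['elevator', 'success'], ['moment', 'love']]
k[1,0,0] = 'moment'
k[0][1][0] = 'quality'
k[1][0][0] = 'moment'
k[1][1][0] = 'church'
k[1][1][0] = 'church'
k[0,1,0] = 'quality'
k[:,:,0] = [['elevator', 'quality'], ['moment', 'church']]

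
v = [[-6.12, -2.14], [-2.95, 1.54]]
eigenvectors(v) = [[-0.94, 0.25], [-0.33, -0.97]]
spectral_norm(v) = 6.92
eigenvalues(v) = [-6.87, 2.29]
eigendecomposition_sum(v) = [[-6.31, -1.60],  [-2.21, -0.56]] + [[0.19, -0.54], [-0.74, 2.1]]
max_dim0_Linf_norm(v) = 6.12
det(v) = -15.74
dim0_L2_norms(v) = [6.79, 2.64]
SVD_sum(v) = [[-6.29, -1.31], [-2.52, -0.53]] + [[0.17, -0.83], [-0.43, 2.07]]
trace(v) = -4.58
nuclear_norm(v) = 9.20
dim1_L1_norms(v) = [8.26, 4.49]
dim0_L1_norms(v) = [9.07, 3.68]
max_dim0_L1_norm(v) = 9.07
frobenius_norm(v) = 7.29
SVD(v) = [[-0.93,-0.37], [-0.37,0.93]] @ diag([6.924007426463023, 2.272932281939985]) @ [[0.98, 0.20], [-0.20, 0.98]]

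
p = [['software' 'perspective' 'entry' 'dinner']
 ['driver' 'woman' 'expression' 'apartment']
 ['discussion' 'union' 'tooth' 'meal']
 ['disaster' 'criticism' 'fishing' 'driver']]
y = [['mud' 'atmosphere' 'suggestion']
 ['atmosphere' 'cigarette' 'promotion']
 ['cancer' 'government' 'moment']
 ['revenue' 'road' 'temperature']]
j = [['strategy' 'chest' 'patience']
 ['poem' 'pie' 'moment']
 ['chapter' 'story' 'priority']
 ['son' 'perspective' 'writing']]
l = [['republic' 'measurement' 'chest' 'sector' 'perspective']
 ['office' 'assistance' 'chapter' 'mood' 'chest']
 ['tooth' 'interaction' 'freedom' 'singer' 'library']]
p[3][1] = 'criticism'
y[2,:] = ['cancer', 'government', 'moment']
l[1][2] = 'chapter'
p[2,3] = 'meal'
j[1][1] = 'pie'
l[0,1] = 'measurement'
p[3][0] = 'disaster'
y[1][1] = 'cigarette'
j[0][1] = 'chest'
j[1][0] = 'poem'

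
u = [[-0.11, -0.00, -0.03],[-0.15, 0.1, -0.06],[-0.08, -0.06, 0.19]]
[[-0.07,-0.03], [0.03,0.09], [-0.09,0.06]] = u @ [[0.62,0.04],[1.37,1.41],[0.20,0.78]]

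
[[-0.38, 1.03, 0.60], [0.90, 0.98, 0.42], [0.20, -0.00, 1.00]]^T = [[-0.38,0.90,0.20], [1.03,0.98,-0.0], [0.60,0.42,1.0]]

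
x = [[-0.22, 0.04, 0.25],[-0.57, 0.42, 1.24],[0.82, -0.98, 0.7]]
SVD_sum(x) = [[-0.18, 0.17, 0.12], [-0.77, 0.72, 0.52], [0.54, -0.50, -0.37]] + [[0.04, -0.06, 0.14], [0.19, -0.32, 0.71], [0.28, -0.47, 1.07]] + [[-0.07, -0.07, -0.01],[0.02, 0.02, 0.00],[-0.0, -0.0, -0.00]]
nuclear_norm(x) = 3.02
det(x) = -0.22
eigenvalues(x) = [(-0.17+0j), (0.54+0.99j), (0.54-0.99j)]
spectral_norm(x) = 1.47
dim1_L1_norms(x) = [0.51, 2.23, 2.5]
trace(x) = 0.90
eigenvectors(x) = [[-0.75+0.00j, 0.13+0.04j, (0.13-0.04j)],[(-0.66+0j), 0.76+0.00j, 0.76-0.00j],[(-0.03+0j), (0.13+0.62j), (0.13-0.62j)]]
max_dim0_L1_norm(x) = 2.19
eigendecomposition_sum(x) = [[-0.20-0.00j, 0.03+0.00j, 0.01-0.00j], [-0.18-0.00j, 0.03+0.00j, (0.01-0j)], [(-0.01-0j), 0j, 0.00-0.00j]] + [[-0.01-0.10j, 0.12j, (0.12-0.02j)], [-0.20-0.55j, 0.20+0.64j, 0.61-0.30j], [0.41-0.26j, (-0.49+0.27j), (0.35+0.45j)]] + [[(-0.01+0.1j), -0.12j, (0.12+0.02j)], [(-0.2+0.55j), 0.20-0.64j, (0.61+0.3j)], [0.41+0.26j, (-0.49-0.27j), (0.35-0.45j)]]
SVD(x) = [[-0.19, 0.11, -0.98], [-0.80, 0.55, 0.22], [0.56, 0.83, -0.02]] @ diag([1.467537526600405, 1.4524813677845416, 0.10407441692516445]) @ [[0.66, -0.61, -0.44], [0.23, -0.40, 0.89], [0.72, 0.69, 0.12]]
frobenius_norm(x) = 2.07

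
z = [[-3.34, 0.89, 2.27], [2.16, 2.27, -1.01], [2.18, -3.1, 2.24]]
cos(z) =[[-0.08, -0.04, -0.23], [-0.21, -0.65, 0.11], [-0.18, 0.45, -0.67]]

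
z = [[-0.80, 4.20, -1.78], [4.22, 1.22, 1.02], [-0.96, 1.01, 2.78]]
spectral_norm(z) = 4.63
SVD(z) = [[-1.00, 0.06, 0.01],[0.06, 1.00, 0.0],[-0.01, 0.0, -1.0]] @ diag([4.631717589219328, 4.509228456660105, 3.1096223081530363]) @ [[0.23, -0.89, 0.39], [0.92, 0.33, 0.20], [0.31, -0.32, -0.9]]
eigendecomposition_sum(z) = [[-2.64, 2.10, -0.94], [2.06, -1.64, 0.73], [-0.63, 0.5, -0.23]] + [[1.78, 2.1, -0.60], [2.43, 2.86, -0.82], [0.43, 0.51, -0.15]] + [[0.06, 0.0, -0.24],[-0.27, -0.00, 1.11],[-0.76, -0.01, 3.15]]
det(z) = -64.95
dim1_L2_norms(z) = [4.63, 4.51, 3.11]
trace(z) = 3.20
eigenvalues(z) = [-4.5, 4.5, 3.21]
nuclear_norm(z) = 12.25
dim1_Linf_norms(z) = [4.2, 4.22, 2.78]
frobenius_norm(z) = 7.17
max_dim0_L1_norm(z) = 6.43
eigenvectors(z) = [[0.77, -0.59, -0.07], [-0.60, -0.8, 0.33], [0.19, -0.14, 0.94]]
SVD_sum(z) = [[-1.06, 4.12, -1.82], [0.06, -0.25, 0.11], [-0.01, 0.02, -0.01]] + [[0.25, 0.09, 0.06],  [4.15, 1.47, 0.91],  [0.01, 0.0, 0.0]] + [[0.01, -0.01, -0.01], [0.0, -0.00, -0.00], [-0.96, 0.99, 2.79]]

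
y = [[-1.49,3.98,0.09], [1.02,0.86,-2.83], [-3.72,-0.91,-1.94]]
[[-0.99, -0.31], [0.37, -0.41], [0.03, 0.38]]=y @ [[0.12, -0.11],[-0.20, -0.12],[-0.15, 0.07]]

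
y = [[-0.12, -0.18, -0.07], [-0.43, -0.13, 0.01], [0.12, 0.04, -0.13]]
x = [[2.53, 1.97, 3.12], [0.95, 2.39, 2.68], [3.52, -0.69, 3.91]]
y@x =[[-0.72, -0.62, -1.13],[-1.18, -1.16, -1.65],[-0.12, 0.42, -0.03]]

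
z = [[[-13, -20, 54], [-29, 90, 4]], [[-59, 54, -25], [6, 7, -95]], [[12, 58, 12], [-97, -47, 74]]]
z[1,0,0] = -59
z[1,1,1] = 7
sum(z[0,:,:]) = 86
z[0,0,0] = -13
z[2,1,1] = -47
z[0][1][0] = -29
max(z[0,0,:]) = 54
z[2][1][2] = 74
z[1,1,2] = -95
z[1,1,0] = 6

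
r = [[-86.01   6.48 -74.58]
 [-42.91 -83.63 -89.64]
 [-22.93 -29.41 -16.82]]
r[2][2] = -16.82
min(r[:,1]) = -83.63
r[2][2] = -16.82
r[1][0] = -42.91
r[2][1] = -29.41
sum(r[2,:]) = -69.16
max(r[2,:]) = -16.82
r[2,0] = -22.93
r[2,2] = -16.82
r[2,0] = -22.93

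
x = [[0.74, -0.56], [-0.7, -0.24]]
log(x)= [[(-0.08+0.6j), -0.23+1.11j], [(-0.29+1.38j), (-0.48+2.54j)]]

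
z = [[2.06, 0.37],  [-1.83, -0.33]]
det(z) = -0.00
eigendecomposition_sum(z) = [[2.06, 0.37], [-1.83, -0.33]] + [[0.00, 0.0], [-0.0, -0.0]]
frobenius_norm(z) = 2.80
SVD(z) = [[-0.75, 0.66], [0.66, 0.75]] @ diag([2.7996962460151424, 0.0009643903347882945]) @ [[-0.98, -0.18], [0.18, -0.98]]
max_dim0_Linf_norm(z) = 2.06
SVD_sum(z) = [[2.06, 0.37], [-1.83, -0.33]] + [[0.0, -0.00], [0.0, -0.0]]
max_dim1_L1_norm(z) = 2.43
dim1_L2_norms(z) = [2.09, 1.86]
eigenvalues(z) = [1.73, -0.0]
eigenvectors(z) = [[0.75, -0.18], [-0.66, 0.98]]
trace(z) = 1.73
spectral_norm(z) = 2.80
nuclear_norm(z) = 2.80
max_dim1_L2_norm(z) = 2.09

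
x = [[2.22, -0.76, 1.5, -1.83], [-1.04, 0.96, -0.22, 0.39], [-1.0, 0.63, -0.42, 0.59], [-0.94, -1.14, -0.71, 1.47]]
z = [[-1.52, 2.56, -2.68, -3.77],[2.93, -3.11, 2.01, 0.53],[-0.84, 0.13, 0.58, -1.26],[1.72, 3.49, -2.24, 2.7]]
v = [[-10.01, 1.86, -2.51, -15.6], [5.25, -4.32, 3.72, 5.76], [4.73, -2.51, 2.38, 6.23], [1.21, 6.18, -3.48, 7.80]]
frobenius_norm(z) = 9.11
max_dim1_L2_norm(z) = 5.5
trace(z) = -1.35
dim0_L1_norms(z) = [7.01, 9.29, 7.51, 8.26]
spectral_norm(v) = 23.03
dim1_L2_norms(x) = [3.33, 1.48, 1.39, 2.2]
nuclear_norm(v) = 33.53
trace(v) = -4.15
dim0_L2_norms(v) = [12.31, 8.16, 6.16, 19.4]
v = x @ z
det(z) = -52.95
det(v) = -0.16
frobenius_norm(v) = 25.15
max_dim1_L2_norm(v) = 18.8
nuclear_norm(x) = 6.21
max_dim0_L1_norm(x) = 5.2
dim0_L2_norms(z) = [3.82, 5.33, 4.07, 4.83]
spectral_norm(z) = 7.02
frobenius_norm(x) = 4.48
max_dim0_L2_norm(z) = 5.33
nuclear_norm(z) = 15.19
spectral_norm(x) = 4.09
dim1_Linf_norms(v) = [15.6, 5.76, 6.23, 7.8]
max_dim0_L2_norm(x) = 2.81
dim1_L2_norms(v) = [18.8, 9.66, 8.55, 10.61]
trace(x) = 4.23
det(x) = 0.00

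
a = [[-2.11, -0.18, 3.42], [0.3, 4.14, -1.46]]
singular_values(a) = [4.93, 3.35]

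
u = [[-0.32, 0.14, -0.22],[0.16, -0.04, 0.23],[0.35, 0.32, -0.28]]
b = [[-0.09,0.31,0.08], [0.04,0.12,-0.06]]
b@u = [[0.11,0.00,0.07], [-0.01,-0.02,0.04]]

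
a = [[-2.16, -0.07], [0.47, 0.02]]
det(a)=-0.010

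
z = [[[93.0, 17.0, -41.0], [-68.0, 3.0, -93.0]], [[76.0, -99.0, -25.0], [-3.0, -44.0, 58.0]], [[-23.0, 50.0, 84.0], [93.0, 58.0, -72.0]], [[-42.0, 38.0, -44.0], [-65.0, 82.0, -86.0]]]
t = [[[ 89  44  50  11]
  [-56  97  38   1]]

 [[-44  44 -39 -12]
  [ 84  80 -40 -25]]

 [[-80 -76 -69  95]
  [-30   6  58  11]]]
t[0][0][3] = 11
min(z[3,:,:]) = -86.0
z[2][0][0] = -23.0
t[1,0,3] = -12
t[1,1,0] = 84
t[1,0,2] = -39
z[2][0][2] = 84.0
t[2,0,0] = -80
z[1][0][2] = -25.0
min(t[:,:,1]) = -76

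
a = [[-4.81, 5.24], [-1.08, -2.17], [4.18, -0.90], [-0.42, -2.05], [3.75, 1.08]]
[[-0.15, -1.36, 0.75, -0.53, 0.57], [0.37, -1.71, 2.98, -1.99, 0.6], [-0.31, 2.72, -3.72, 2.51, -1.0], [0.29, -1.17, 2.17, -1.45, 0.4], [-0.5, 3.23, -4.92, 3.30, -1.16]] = a @ [[-0.1,0.74,-1.07,0.72,-0.27], [-0.12,0.42,-0.84,0.56,-0.14]]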